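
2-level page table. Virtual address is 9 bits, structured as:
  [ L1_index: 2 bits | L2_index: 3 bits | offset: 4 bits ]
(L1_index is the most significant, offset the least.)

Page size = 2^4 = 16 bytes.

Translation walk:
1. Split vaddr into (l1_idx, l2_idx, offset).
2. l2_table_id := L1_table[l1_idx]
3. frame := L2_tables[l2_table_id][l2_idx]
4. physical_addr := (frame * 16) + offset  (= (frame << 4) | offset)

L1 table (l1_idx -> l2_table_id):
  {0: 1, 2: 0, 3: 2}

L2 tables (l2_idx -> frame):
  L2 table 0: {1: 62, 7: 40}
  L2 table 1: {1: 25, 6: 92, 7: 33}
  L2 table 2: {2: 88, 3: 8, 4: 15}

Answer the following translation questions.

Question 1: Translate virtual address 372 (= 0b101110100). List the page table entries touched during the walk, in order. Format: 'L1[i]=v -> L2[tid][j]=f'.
Answer: L1[2]=0 -> L2[0][7]=40

Derivation:
vaddr = 372 = 0b101110100
Split: l1_idx=2, l2_idx=7, offset=4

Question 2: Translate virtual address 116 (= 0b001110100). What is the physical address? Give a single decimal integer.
vaddr = 116 = 0b001110100
Split: l1_idx=0, l2_idx=7, offset=4
L1[0] = 1
L2[1][7] = 33
paddr = 33 * 16 + 4 = 532

Answer: 532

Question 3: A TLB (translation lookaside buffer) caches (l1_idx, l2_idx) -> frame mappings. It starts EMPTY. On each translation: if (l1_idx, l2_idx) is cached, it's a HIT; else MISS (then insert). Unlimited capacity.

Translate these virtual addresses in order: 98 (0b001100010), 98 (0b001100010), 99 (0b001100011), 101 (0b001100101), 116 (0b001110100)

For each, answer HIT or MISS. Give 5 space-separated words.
vaddr=98: (0,6) not in TLB -> MISS, insert
vaddr=98: (0,6) in TLB -> HIT
vaddr=99: (0,6) in TLB -> HIT
vaddr=101: (0,6) in TLB -> HIT
vaddr=116: (0,7) not in TLB -> MISS, insert

Answer: MISS HIT HIT HIT MISS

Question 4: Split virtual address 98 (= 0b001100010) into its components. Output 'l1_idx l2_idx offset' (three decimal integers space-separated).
vaddr = 98 = 0b001100010
  top 2 bits -> l1_idx = 0
  next 3 bits -> l2_idx = 6
  bottom 4 bits -> offset = 2

Answer: 0 6 2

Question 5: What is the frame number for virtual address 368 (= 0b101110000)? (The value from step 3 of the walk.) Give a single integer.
Answer: 40

Derivation:
vaddr = 368: l1_idx=2, l2_idx=7
L1[2] = 0; L2[0][7] = 40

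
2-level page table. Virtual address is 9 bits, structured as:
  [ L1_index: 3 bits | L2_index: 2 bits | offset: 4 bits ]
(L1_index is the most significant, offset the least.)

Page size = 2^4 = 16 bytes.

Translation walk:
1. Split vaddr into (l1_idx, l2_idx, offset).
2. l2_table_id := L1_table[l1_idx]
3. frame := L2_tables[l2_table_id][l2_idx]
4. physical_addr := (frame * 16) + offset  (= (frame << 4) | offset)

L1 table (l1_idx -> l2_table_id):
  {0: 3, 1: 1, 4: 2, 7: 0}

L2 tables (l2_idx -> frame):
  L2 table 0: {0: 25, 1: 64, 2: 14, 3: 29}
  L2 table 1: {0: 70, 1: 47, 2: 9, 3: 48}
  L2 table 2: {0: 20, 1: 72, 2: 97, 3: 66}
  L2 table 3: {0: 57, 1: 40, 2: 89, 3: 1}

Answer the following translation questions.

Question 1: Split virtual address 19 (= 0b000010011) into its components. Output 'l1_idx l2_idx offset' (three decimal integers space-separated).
Answer: 0 1 3

Derivation:
vaddr = 19 = 0b000010011
  top 3 bits -> l1_idx = 0
  next 2 bits -> l2_idx = 1
  bottom 4 bits -> offset = 3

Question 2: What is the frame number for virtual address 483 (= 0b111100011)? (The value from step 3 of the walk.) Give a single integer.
Answer: 14

Derivation:
vaddr = 483: l1_idx=7, l2_idx=2
L1[7] = 0; L2[0][2] = 14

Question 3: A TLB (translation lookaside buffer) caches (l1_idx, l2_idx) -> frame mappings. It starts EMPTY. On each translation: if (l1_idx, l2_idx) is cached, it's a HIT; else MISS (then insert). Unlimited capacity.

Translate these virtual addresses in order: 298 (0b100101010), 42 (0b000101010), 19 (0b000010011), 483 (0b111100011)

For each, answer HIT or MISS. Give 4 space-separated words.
vaddr=298: (4,2) not in TLB -> MISS, insert
vaddr=42: (0,2) not in TLB -> MISS, insert
vaddr=19: (0,1) not in TLB -> MISS, insert
vaddr=483: (7,2) not in TLB -> MISS, insert

Answer: MISS MISS MISS MISS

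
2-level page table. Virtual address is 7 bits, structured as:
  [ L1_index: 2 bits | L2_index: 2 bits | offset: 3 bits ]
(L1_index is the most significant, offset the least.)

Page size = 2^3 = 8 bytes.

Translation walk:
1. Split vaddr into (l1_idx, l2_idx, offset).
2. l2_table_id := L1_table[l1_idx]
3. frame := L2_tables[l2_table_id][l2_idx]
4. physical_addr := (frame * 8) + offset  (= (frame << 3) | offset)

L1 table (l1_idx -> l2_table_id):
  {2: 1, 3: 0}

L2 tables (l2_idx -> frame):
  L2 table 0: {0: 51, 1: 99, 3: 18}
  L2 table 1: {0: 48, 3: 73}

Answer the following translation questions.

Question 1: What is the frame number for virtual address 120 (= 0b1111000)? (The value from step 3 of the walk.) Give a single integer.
Answer: 18

Derivation:
vaddr = 120: l1_idx=3, l2_idx=3
L1[3] = 0; L2[0][3] = 18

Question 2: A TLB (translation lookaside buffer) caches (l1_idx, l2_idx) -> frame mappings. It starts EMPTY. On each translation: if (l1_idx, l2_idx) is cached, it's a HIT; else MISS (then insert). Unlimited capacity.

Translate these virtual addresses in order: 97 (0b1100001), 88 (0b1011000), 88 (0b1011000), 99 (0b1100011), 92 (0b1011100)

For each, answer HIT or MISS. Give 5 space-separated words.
vaddr=97: (3,0) not in TLB -> MISS, insert
vaddr=88: (2,3) not in TLB -> MISS, insert
vaddr=88: (2,3) in TLB -> HIT
vaddr=99: (3,0) in TLB -> HIT
vaddr=92: (2,3) in TLB -> HIT

Answer: MISS MISS HIT HIT HIT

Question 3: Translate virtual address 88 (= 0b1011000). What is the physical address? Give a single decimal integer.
vaddr = 88 = 0b1011000
Split: l1_idx=2, l2_idx=3, offset=0
L1[2] = 1
L2[1][3] = 73
paddr = 73 * 8 + 0 = 584

Answer: 584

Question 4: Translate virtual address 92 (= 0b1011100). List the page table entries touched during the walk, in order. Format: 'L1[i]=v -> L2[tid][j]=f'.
Answer: L1[2]=1 -> L2[1][3]=73

Derivation:
vaddr = 92 = 0b1011100
Split: l1_idx=2, l2_idx=3, offset=4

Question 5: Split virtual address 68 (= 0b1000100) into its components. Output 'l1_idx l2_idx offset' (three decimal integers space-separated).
Answer: 2 0 4

Derivation:
vaddr = 68 = 0b1000100
  top 2 bits -> l1_idx = 2
  next 2 bits -> l2_idx = 0
  bottom 3 bits -> offset = 4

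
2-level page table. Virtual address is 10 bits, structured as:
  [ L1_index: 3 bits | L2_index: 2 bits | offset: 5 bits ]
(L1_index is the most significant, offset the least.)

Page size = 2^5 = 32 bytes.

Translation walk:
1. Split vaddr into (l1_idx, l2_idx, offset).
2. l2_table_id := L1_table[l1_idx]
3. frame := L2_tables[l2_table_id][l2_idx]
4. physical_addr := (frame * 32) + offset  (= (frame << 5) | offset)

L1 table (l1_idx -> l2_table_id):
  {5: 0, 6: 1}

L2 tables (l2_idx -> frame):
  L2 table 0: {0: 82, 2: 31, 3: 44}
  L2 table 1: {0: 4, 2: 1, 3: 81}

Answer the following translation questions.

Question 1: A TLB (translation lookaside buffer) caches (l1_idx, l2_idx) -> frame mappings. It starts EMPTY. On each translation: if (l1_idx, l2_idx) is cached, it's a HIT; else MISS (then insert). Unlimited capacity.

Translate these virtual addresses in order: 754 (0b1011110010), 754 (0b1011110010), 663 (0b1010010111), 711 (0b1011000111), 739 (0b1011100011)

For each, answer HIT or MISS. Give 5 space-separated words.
Answer: MISS HIT MISS MISS HIT

Derivation:
vaddr=754: (5,3) not in TLB -> MISS, insert
vaddr=754: (5,3) in TLB -> HIT
vaddr=663: (5,0) not in TLB -> MISS, insert
vaddr=711: (5,2) not in TLB -> MISS, insert
vaddr=739: (5,3) in TLB -> HIT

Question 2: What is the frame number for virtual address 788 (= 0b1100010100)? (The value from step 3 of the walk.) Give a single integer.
Answer: 4

Derivation:
vaddr = 788: l1_idx=6, l2_idx=0
L1[6] = 1; L2[1][0] = 4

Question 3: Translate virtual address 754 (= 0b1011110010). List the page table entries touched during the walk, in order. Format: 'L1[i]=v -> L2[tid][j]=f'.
vaddr = 754 = 0b1011110010
Split: l1_idx=5, l2_idx=3, offset=18

Answer: L1[5]=0 -> L2[0][3]=44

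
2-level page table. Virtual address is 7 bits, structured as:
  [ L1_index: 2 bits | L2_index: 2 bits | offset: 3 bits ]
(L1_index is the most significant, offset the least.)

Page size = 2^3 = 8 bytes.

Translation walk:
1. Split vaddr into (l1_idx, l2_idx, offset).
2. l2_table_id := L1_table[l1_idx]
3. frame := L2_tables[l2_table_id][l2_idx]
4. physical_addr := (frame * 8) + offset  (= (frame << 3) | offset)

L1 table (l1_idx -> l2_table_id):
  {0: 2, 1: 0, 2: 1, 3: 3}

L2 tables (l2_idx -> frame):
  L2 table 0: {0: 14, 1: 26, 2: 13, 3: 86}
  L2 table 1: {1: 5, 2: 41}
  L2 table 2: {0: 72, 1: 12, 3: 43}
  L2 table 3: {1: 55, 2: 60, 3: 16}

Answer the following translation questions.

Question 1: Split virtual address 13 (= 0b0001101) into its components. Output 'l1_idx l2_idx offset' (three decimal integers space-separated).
Answer: 0 1 5

Derivation:
vaddr = 13 = 0b0001101
  top 2 bits -> l1_idx = 0
  next 2 bits -> l2_idx = 1
  bottom 3 bits -> offset = 5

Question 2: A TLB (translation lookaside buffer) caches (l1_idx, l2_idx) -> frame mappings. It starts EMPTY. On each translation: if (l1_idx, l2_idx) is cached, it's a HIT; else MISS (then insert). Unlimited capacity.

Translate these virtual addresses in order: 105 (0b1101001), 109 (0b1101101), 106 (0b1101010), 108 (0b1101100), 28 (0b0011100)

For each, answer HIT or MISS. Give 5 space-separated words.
Answer: MISS HIT HIT HIT MISS

Derivation:
vaddr=105: (3,1) not in TLB -> MISS, insert
vaddr=109: (3,1) in TLB -> HIT
vaddr=106: (3,1) in TLB -> HIT
vaddr=108: (3,1) in TLB -> HIT
vaddr=28: (0,3) not in TLB -> MISS, insert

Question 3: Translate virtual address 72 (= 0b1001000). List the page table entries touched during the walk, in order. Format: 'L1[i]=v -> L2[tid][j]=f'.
vaddr = 72 = 0b1001000
Split: l1_idx=2, l2_idx=1, offset=0

Answer: L1[2]=1 -> L2[1][1]=5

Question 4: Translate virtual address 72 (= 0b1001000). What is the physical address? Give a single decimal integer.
vaddr = 72 = 0b1001000
Split: l1_idx=2, l2_idx=1, offset=0
L1[2] = 1
L2[1][1] = 5
paddr = 5 * 8 + 0 = 40

Answer: 40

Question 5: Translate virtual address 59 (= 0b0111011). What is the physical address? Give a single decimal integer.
vaddr = 59 = 0b0111011
Split: l1_idx=1, l2_idx=3, offset=3
L1[1] = 0
L2[0][3] = 86
paddr = 86 * 8 + 3 = 691

Answer: 691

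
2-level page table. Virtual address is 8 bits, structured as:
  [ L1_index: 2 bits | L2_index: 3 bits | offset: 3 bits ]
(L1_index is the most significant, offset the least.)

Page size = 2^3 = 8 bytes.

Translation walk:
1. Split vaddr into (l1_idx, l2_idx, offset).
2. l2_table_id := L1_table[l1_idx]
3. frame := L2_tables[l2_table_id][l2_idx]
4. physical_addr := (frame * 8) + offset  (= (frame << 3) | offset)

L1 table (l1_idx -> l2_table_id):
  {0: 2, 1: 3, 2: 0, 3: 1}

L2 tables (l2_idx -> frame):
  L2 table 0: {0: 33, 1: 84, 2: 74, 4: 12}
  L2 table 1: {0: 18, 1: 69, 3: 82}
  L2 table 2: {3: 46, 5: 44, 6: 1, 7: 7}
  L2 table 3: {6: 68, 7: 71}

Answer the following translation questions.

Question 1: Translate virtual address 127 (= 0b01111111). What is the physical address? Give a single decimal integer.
vaddr = 127 = 0b01111111
Split: l1_idx=1, l2_idx=7, offset=7
L1[1] = 3
L2[3][7] = 71
paddr = 71 * 8 + 7 = 575

Answer: 575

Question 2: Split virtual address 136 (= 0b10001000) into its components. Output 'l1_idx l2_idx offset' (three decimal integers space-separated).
Answer: 2 1 0

Derivation:
vaddr = 136 = 0b10001000
  top 2 bits -> l1_idx = 2
  next 3 bits -> l2_idx = 1
  bottom 3 bits -> offset = 0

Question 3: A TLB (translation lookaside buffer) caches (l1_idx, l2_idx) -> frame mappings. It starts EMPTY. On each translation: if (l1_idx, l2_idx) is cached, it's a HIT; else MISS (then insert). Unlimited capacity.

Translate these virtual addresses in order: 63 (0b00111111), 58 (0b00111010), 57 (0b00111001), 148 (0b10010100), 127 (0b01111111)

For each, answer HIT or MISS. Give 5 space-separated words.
vaddr=63: (0,7) not in TLB -> MISS, insert
vaddr=58: (0,7) in TLB -> HIT
vaddr=57: (0,7) in TLB -> HIT
vaddr=148: (2,2) not in TLB -> MISS, insert
vaddr=127: (1,7) not in TLB -> MISS, insert

Answer: MISS HIT HIT MISS MISS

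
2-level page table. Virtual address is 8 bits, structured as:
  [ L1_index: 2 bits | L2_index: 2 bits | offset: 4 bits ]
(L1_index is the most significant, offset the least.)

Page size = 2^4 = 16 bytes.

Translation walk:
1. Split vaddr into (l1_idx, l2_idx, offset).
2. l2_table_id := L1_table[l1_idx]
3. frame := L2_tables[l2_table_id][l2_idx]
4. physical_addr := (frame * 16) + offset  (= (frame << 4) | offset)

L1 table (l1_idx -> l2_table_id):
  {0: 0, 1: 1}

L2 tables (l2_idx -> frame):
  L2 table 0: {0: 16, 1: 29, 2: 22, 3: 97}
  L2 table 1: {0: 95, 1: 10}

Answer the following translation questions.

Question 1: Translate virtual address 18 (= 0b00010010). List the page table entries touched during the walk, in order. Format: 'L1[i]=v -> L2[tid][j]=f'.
vaddr = 18 = 0b00010010
Split: l1_idx=0, l2_idx=1, offset=2

Answer: L1[0]=0 -> L2[0][1]=29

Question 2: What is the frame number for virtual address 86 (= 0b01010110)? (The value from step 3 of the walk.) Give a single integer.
Answer: 10

Derivation:
vaddr = 86: l1_idx=1, l2_idx=1
L1[1] = 1; L2[1][1] = 10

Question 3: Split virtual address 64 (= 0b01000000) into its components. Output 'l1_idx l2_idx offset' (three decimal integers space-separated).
Answer: 1 0 0

Derivation:
vaddr = 64 = 0b01000000
  top 2 bits -> l1_idx = 1
  next 2 bits -> l2_idx = 0
  bottom 4 bits -> offset = 0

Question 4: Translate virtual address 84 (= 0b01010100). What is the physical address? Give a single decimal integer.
Answer: 164

Derivation:
vaddr = 84 = 0b01010100
Split: l1_idx=1, l2_idx=1, offset=4
L1[1] = 1
L2[1][1] = 10
paddr = 10 * 16 + 4 = 164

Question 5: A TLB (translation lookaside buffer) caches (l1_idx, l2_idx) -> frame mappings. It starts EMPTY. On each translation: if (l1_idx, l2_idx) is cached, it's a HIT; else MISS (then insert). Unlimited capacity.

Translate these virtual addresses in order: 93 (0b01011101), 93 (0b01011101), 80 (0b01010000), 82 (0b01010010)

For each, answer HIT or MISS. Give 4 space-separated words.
Answer: MISS HIT HIT HIT

Derivation:
vaddr=93: (1,1) not in TLB -> MISS, insert
vaddr=93: (1,1) in TLB -> HIT
vaddr=80: (1,1) in TLB -> HIT
vaddr=82: (1,1) in TLB -> HIT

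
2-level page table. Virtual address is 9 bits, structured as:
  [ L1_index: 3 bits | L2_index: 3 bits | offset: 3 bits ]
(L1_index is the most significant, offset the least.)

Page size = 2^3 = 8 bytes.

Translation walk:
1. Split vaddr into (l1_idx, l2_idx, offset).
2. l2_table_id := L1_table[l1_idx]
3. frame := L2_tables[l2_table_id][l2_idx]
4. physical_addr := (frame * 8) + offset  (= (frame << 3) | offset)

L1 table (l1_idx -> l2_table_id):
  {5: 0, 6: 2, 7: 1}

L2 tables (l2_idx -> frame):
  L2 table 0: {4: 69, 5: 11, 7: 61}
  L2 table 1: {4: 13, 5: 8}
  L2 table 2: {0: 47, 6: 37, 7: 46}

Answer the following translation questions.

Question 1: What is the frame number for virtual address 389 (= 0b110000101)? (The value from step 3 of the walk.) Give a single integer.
Answer: 47

Derivation:
vaddr = 389: l1_idx=6, l2_idx=0
L1[6] = 2; L2[2][0] = 47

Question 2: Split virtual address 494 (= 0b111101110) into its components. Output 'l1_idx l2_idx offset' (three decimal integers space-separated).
vaddr = 494 = 0b111101110
  top 3 bits -> l1_idx = 7
  next 3 bits -> l2_idx = 5
  bottom 3 bits -> offset = 6

Answer: 7 5 6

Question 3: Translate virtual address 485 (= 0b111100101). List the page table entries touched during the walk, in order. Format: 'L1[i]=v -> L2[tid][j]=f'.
vaddr = 485 = 0b111100101
Split: l1_idx=7, l2_idx=4, offset=5

Answer: L1[7]=1 -> L2[1][4]=13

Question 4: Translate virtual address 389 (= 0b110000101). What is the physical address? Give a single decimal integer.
vaddr = 389 = 0b110000101
Split: l1_idx=6, l2_idx=0, offset=5
L1[6] = 2
L2[2][0] = 47
paddr = 47 * 8 + 5 = 381

Answer: 381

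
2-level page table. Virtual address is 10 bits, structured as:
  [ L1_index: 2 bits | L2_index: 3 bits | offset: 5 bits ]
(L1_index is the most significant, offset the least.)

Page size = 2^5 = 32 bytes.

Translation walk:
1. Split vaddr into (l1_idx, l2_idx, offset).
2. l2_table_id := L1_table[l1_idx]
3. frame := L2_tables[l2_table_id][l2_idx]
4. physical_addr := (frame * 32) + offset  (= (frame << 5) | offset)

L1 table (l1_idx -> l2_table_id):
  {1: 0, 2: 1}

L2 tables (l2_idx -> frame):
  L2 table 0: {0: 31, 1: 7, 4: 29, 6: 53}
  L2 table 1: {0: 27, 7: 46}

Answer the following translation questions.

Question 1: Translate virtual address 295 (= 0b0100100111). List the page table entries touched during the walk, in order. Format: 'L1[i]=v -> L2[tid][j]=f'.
vaddr = 295 = 0b0100100111
Split: l1_idx=1, l2_idx=1, offset=7

Answer: L1[1]=0 -> L2[0][1]=7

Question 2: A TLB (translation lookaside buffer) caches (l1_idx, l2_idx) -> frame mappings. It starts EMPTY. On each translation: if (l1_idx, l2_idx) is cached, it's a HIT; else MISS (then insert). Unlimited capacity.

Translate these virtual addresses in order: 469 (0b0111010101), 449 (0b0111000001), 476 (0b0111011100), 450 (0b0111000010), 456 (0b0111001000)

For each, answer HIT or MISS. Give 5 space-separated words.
vaddr=469: (1,6) not in TLB -> MISS, insert
vaddr=449: (1,6) in TLB -> HIT
vaddr=476: (1,6) in TLB -> HIT
vaddr=450: (1,6) in TLB -> HIT
vaddr=456: (1,6) in TLB -> HIT

Answer: MISS HIT HIT HIT HIT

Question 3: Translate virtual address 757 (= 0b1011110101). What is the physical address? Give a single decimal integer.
vaddr = 757 = 0b1011110101
Split: l1_idx=2, l2_idx=7, offset=21
L1[2] = 1
L2[1][7] = 46
paddr = 46 * 32 + 21 = 1493

Answer: 1493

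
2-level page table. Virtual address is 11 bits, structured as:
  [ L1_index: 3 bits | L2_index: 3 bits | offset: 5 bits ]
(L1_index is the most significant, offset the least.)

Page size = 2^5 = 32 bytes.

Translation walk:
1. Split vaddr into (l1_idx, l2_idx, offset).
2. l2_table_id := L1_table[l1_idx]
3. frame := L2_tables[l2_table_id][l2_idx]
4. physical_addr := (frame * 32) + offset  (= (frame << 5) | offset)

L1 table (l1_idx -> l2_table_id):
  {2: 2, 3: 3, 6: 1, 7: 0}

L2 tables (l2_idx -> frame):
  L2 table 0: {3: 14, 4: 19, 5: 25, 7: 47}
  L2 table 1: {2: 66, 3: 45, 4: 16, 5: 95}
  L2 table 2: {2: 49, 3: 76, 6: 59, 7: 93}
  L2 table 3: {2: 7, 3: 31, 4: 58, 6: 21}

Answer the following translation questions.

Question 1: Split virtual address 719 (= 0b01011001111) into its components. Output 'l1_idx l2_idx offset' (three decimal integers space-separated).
vaddr = 719 = 0b01011001111
  top 3 bits -> l1_idx = 2
  next 3 bits -> l2_idx = 6
  bottom 5 bits -> offset = 15

Answer: 2 6 15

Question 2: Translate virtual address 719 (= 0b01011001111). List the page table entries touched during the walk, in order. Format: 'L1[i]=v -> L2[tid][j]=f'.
Answer: L1[2]=2 -> L2[2][6]=59

Derivation:
vaddr = 719 = 0b01011001111
Split: l1_idx=2, l2_idx=6, offset=15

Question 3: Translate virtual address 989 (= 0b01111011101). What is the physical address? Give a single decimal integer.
vaddr = 989 = 0b01111011101
Split: l1_idx=3, l2_idx=6, offset=29
L1[3] = 3
L2[3][6] = 21
paddr = 21 * 32 + 29 = 701

Answer: 701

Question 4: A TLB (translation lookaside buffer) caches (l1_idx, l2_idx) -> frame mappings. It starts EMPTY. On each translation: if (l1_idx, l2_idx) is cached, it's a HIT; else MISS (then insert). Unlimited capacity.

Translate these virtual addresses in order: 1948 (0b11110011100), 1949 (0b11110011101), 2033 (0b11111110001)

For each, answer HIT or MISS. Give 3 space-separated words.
Answer: MISS HIT MISS

Derivation:
vaddr=1948: (7,4) not in TLB -> MISS, insert
vaddr=1949: (7,4) in TLB -> HIT
vaddr=2033: (7,7) not in TLB -> MISS, insert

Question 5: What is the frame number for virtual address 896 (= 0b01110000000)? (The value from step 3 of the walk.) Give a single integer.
vaddr = 896: l1_idx=3, l2_idx=4
L1[3] = 3; L2[3][4] = 58

Answer: 58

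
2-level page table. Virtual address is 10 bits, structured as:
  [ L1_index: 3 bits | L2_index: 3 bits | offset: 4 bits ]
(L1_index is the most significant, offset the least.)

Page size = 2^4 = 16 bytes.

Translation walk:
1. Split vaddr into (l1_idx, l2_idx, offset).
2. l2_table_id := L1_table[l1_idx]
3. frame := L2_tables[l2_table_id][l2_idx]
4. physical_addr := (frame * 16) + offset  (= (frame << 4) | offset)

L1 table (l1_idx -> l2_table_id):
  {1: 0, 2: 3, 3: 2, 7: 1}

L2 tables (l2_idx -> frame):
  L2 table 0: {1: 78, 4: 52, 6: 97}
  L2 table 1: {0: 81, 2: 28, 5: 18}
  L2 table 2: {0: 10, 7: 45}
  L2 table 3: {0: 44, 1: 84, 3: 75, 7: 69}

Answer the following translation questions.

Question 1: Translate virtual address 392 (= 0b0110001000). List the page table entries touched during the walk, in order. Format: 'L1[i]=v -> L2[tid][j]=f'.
vaddr = 392 = 0b0110001000
Split: l1_idx=3, l2_idx=0, offset=8

Answer: L1[3]=2 -> L2[2][0]=10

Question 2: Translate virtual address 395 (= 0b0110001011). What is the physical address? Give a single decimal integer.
Answer: 171

Derivation:
vaddr = 395 = 0b0110001011
Split: l1_idx=3, l2_idx=0, offset=11
L1[3] = 2
L2[2][0] = 10
paddr = 10 * 16 + 11 = 171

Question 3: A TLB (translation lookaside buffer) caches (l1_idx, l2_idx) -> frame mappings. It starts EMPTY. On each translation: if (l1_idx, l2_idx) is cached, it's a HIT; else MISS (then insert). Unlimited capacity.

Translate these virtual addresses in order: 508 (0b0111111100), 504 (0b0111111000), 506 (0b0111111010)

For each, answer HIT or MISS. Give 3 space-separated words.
vaddr=508: (3,7) not in TLB -> MISS, insert
vaddr=504: (3,7) in TLB -> HIT
vaddr=506: (3,7) in TLB -> HIT

Answer: MISS HIT HIT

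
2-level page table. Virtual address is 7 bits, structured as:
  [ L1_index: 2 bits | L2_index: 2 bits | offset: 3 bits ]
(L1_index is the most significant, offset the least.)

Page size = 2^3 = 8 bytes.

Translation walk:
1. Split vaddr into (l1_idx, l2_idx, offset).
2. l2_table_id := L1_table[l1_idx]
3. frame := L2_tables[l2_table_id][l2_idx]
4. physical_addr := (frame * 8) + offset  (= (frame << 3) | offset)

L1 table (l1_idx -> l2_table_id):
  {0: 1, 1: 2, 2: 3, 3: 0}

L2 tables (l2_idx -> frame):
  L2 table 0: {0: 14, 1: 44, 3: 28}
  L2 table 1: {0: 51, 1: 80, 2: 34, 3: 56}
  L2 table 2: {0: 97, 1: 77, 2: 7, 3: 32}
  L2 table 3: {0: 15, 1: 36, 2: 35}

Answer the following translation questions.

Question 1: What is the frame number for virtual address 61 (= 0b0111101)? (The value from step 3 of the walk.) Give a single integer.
vaddr = 61: l1_idx=1, l2_idx=3
L1[1] = 2; L2[2][3] = 32

Answer: 32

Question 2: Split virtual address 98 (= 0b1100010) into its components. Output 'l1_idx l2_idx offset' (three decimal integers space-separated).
vaddr = 98 = 0b1100010
  top 2 bits -> l1_idx = 3
  next 2 bits -> l2_idx = 0
  bottom 3 bits -> offset = 2

Answer: 3 0 2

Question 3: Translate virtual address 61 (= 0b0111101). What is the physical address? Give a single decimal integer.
Answer: 261

Derivation:
vaddr = 61 = 0b0111101
Split: l1_idx=1, l2_idx=3, offset=5
L1[1] = 2
L2[2][3] = 32
paddr = 32 * 8 + 5 = 261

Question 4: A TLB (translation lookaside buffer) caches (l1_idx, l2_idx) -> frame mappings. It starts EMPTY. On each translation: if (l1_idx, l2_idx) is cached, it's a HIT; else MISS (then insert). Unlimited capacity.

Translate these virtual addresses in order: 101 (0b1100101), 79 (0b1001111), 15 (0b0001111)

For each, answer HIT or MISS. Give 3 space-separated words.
Answer: MISS MISS MISS

Derivation:
vaddr=101: (3,0) not in TLB -> MISS, insert
vaddr=79: (2,1) not in TLB -> MISS, insert
vaddr=15: (0,1) not in TLB -> MISS, insert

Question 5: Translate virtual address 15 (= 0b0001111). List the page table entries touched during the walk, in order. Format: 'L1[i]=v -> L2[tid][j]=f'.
vaddr = 15 = 0b0001111
Split: l1_idx=0, l2_idx=1, offset=7

Answer: L1[0]=1 -> L2[1][1]=80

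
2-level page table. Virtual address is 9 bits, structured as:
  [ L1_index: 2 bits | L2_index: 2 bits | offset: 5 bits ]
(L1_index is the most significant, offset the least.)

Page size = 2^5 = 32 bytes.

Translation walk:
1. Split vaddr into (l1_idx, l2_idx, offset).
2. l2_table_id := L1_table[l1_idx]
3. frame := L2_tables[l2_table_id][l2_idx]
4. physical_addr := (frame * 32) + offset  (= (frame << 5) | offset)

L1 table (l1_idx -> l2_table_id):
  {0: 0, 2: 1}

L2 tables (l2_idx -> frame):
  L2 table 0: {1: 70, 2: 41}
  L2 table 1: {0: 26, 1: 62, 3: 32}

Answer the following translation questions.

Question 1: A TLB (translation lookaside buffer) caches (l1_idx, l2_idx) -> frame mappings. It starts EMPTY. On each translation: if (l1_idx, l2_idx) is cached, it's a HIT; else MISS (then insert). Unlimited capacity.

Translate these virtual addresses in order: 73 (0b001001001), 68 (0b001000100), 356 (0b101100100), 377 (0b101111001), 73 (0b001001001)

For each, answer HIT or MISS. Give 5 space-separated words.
vaddr=73: (0,2) not in TLB -> MISS, insert
vaddr=68: (0,2) in TLB -> HIT
vaddr=356: (2,3) not in TLB -> MISS, insert
vaddr=377: (2,3) in TLB -> HIT
vaddr=73: (0,2) in TLB -> HIT

Answer: MISS HIT MISS HIT HIT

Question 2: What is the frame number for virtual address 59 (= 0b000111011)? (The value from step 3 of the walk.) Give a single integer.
Answer: 70

Derivation:
vaddr = 59: l1_idx=0, l2_idx=1
L1[0] = 0; L2[0][1] = 70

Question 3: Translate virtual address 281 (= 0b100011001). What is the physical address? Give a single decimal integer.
vaddr = 281 = 0b100011001
Split: l1_idx=2, l2_idx=0, offset=25
L1[2] = 1
L2[1][0] = 26
paddr = 26 * 32 + 25 = 857

Answer: 857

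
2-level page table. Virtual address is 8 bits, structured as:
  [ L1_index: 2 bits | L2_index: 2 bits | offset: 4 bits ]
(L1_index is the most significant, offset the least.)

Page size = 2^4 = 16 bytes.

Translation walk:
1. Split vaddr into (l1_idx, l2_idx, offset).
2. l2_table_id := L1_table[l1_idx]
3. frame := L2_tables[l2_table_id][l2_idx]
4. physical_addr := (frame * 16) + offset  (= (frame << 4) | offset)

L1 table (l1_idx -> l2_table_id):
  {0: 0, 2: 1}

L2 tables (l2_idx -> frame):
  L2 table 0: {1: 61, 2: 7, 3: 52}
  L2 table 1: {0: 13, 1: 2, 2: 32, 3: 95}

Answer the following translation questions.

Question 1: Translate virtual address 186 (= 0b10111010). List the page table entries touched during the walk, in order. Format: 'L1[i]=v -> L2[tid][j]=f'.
Answer: L1[2]=1 -> L2[1][3]=95

Derivation:
vaddr = 186 = 0b10111010
Split: l1_idx=2, l2_idx=3, offset=10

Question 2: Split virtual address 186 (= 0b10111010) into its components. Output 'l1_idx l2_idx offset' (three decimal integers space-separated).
Answer: 2 3 10

Derivation:
vaddr = 186 = 0b10111010
  top 2 bits -> l1_idx = 2
  next 2 bits -> l2_idx = 3
  bottom 4 bits -> offset = 10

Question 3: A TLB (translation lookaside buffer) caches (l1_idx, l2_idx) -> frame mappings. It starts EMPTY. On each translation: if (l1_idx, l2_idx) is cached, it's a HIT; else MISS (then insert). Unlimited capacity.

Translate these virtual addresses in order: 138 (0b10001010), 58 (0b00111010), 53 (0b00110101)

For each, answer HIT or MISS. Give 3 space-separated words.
vaddr=138: (2,0) not in TLB -> MISS, insert
vaddr=58: (0,3) not in TLB -> MISS, insert
vaddr=53: (0,3) in TLB -> HIT

Answer: MISS MISS HIT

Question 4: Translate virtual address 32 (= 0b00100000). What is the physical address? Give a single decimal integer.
vaddr = 32 = 0b00100000
Split: l1_idx=0, l2_idx=2, offset=0
L1[0] = 0
L2[0][2] = 7
paddr = 7 * 16 + 0 = 112

Answer: 112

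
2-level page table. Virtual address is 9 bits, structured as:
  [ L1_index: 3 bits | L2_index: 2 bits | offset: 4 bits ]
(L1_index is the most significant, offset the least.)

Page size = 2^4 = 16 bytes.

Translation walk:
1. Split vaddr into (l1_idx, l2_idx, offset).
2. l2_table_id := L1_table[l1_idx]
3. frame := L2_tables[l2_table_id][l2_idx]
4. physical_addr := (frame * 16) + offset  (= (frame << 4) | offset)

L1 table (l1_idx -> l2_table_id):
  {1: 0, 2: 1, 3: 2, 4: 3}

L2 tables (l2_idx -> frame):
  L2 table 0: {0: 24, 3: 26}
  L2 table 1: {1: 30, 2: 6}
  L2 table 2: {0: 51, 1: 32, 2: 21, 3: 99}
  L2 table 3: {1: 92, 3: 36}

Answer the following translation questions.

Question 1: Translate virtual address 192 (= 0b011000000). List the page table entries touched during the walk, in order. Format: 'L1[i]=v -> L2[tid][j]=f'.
Answer: L1[3]=2 -> L2[2][0]=51

Derivation:
vaddr = 192 = 0b011000000
Split: l1_idx=3, l2_idx=0, offset=0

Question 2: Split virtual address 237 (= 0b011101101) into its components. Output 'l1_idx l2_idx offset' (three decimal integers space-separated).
Answer: 3 2 13

Derivation:
vaddr = 237 = 0b011101101
  top 3 bits -> l1_idx = 3
  next 2 bits -> l2_idx = 2
  bottom 4 bits -> offset = 13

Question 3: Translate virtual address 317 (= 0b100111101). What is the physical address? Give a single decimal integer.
Answer: 589

Derivation:
vaddr = 317 = 0b100111101
Split: l1_idx=4, l2_idx=3, offset=13
L1[4] = 3
L2[3][3] = 36
paddr = 36 * 16 + 13 = 589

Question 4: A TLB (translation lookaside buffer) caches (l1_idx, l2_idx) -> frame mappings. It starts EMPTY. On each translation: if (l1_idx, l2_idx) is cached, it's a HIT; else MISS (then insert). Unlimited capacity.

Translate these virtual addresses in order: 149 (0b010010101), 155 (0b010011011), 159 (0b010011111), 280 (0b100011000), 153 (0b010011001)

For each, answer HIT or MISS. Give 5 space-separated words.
Answer: MISS HIT HIT MISS HIT

Derivation:
vaddr=149: (2,1) not in TLB -> MISS, insert
vaddr=155: (2,1) in TLB -> HIT
vaddr=159: (2,1) in TLB -> HIT
vaddr=280: (4,1) not in TLB -> MISS, insert
vaddr=153: (2,1) in TLB -> HIT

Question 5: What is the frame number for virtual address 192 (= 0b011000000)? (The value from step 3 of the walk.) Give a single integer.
vaddr = 192: l1_idx=3, l2_idx=0
L1[3] = 2; L2[2][0] = 51

Answer: 51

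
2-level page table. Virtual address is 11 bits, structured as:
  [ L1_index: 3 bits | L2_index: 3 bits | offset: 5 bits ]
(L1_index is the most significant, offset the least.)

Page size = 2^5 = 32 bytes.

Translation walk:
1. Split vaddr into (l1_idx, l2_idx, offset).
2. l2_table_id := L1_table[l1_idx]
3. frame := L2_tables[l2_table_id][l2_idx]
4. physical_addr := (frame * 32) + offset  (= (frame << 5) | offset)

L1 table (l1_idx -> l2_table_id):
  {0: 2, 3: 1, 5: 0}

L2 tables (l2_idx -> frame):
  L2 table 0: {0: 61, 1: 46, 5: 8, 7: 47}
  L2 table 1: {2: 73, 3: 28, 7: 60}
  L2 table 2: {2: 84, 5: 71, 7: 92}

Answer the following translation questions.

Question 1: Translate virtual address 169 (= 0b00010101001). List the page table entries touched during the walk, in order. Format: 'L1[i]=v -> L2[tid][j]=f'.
vaddr = 169 = 0b00010101001
Split: l1_idx=0, l2_idx=5, offset=9

Answer: L1[0]=2 -> L2[2][5]=71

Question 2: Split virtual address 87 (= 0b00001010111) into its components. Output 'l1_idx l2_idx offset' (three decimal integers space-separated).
vaddr = 87 = 0b00001010111
  top 3 bits -> l1_idx = 0
  next 3 bits -> l2_idx = 2
  bottom 5 bits -> offset = 23

Answer: 0 2 23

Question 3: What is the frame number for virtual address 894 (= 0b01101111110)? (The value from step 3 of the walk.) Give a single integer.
Answer: 28

Derivation:
vaddr = 894: l1_idx=3, l2_idx=3
L1[3] = 1; L2[1][3] = 28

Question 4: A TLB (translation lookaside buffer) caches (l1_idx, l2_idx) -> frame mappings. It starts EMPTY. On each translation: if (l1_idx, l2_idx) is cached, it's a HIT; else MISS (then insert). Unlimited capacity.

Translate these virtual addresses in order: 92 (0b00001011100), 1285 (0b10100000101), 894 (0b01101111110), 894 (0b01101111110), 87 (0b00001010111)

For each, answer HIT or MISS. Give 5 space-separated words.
vaddr=92: (0,2) not in TLB -> MISS, insert
vaddr=1285: (5,0) not in TLB -> MISS, insert
vaddr=894: (3,3) not in TLB -> MISS, insert
vaddr=894: (3,3) in TLB -> HIT
vaddr=87: (0,2) in TLB -> HIT

Answer: MISS MISS MISS HIT HIT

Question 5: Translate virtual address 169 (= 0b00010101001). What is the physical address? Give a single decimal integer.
vaddr = 169 = 0b00010101001
Split: l1_idx=0, l2_idx=5, offset=9
L1[0] = 2
L2[2][5] = 71
paddr = 71 * 32 + 9 = 2281

Answer: 2281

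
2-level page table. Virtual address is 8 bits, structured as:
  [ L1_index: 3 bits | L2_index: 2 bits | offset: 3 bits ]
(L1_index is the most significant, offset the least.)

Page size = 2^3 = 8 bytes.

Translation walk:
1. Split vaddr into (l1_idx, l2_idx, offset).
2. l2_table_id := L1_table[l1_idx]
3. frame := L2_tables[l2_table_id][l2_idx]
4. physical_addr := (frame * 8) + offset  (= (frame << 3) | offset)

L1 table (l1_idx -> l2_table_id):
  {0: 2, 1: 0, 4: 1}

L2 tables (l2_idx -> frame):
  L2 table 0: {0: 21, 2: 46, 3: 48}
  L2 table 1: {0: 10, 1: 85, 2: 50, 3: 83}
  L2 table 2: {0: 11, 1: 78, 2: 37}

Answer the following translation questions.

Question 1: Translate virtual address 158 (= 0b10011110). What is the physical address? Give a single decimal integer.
Answer: 670

Derivation:
vaddr = 158 = 0b10011110
Split: l1_idx=4, l2_idx=3, offset=6
L1[4] = 1
L2[1][3] = 83
paddr = 83 * 8 + 6 = 670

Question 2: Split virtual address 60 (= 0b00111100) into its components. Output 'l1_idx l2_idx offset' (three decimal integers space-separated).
Answer: 1 3 4

Derivation:
vaddr = 60 = 0b00111100
  top 3 bits -> l1_idx = 1
  next 2 bits -> l2_idx = 3
  bottom 3 bits -> offset = 4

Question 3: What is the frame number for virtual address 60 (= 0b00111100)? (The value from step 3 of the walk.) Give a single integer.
vaddr = 60: l1_idx=1, l2_idx=3
L1[1] = 0; L2[0][3] = 48

Answer: 48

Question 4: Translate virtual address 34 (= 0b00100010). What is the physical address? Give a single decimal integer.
Answer: 170

Derivation:
vaddr = 34 = 0b00100010
Split: l1_idx=1, l2_idx=0, offset=2
L1[1] = 0
L2[0][0] = 21
paddr = 21 * 8 + 2 = 170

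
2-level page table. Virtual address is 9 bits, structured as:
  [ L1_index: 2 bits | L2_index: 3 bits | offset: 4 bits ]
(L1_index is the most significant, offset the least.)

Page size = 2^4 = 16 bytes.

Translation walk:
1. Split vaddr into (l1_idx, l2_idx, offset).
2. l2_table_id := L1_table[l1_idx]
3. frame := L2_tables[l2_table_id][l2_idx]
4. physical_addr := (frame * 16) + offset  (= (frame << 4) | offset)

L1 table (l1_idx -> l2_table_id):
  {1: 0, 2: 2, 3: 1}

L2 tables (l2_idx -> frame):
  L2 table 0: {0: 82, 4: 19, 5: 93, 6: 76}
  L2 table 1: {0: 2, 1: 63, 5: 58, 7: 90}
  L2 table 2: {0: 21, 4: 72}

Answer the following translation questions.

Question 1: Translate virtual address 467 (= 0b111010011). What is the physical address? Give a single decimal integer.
vaddr = 467 = 0b111010011
Split: l1_idx=3, l2_idx=5, offset=3
L1[3] = 1
L2[1][5] = 58
paddr = 58 * 16 + 3 = 931

Answer: 931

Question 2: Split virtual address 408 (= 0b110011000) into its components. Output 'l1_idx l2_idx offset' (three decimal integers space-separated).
Answer: 3 1 8

Derivation:
vaddr = 408 = 0b110011000
  top 2 bits -> l1_idx = 3
  next 3 bits -> l2_idx = 1
  bottom 4 bits -> offset = 8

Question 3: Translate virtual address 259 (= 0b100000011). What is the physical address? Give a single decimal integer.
Answer: 339

Derivation:
vaddr = 259 = 0b100000011
Split: l1_idx=2, l2_idx=0, offset=3
L1[2] = 2
L2[2][0] = 21
paddr = 21 * 16 + 3 = 339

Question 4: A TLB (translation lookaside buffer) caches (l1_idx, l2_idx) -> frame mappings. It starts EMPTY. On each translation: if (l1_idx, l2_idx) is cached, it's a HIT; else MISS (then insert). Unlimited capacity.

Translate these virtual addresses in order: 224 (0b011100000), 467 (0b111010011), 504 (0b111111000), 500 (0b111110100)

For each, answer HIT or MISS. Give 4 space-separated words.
Answer: MISS MISS MISS HIT

Derivation:
vaddr=224: (1,6) not in TLB -> MISS, insert
vaddr=467: (3,5) not in TLB -> MISS, insert
vaddr=504: (3,7) not in TLB -> MISS, insert
vaddr=500: (3,7) in TLB -> HIT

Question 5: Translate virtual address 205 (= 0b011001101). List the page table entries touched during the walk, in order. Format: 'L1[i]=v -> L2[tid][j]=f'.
vaddr = 205 = 0b011001101
Split: l1_idx=1, l2_idx=4, offset=13

Answer: L1[1]=0 -> L2[0][4]=19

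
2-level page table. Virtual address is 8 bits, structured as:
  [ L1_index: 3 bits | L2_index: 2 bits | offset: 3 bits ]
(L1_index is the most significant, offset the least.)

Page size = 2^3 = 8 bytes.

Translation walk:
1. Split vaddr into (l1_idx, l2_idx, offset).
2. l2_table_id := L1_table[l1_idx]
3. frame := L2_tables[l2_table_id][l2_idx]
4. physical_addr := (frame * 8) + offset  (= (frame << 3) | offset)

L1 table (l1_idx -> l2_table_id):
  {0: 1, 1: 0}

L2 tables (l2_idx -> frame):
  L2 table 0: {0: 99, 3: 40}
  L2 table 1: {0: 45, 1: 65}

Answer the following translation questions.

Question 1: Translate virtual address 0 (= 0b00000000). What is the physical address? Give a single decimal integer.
vaddr = 0 = 0b00000000
Split: l1_idx=0, l2_idx=0, offset=0
L1[0] = 1
L2[1][0] = 45
paddr = 45 * 8 + 0 = 360

Answer: 360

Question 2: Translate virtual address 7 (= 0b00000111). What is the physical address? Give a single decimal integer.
vaddr = 7 = 0b00000111
Split: l1_idx=0, l2_idx=0, offset=7
L1[0] = 1
L2[1][0] = 45
paddr = 45 * 8 + 7 = 367

Answer: 367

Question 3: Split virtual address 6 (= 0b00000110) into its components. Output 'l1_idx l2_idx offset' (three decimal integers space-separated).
vaddr = 6 = 0b00000110
  top 3 bits -> l1_idx = 0
  next 2 bits -> l2_idx = 0
  bottom 3 bits -> offset = 6

Answer: 0 0 6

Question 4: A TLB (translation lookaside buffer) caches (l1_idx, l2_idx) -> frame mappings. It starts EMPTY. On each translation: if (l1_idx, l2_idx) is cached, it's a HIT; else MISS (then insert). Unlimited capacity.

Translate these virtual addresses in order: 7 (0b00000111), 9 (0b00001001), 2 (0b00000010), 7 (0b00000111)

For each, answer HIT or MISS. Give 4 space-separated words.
vaddr=7: (0,0) not in TLB -> MISS, insert
vaddr=9: (0,1) not in TLB -> MISS, insert
vaddr=2: (0,0) in TLB -> HIT
vaddr=7: (0,0) in TLB -> HIT

Answer: MISS MISS HIT HIT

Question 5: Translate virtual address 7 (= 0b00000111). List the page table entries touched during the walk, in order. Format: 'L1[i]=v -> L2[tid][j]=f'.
Answer: L1[0]=1 -> L2[1][0]=45

Derivation:
vaddr = 7 = 0b00000111
Split: l1_idx=0, l2_idx=0, offset=7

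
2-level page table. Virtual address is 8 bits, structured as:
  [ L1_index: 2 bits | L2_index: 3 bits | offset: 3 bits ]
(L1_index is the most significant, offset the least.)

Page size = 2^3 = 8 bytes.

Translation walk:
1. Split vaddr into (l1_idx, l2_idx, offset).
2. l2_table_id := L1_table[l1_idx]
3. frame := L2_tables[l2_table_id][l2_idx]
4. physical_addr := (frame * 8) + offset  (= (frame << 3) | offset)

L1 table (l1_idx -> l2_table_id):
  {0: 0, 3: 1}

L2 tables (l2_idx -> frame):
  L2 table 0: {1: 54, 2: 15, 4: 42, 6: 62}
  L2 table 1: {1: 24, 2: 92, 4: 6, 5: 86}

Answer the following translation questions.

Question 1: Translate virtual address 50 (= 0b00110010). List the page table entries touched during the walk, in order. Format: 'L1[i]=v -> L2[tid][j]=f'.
vaddr = 50 = 0b00110010
Split: l1_idx=0, l2_idx=6, offset=2

Answer: L1[0]=0 -> L2[0][6]=62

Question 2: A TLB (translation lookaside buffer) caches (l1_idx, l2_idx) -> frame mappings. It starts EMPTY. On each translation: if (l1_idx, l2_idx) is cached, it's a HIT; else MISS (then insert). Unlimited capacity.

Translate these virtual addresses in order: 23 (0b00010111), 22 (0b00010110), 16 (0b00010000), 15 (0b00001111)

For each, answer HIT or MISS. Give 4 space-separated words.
vaddr=23: (0,2) not in TLB -> MISS, insert
vaddr=22: (0,2) in TLB -> HIT
vaddr=16: (0,2) in TLB -> HIT
vaddr=15: (0,1) not in TLB -> MISS, insert

Answer: MISS HIT HIT MISS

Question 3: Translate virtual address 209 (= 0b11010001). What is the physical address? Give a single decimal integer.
Answer: 737

Derivation:
vaddr = 209 = 0b11010001
Split: l1_idx=3, l2_idx=2, offset=1
L1[3] = 1
L2[1][2] = 92
paddr = 92 * 8 + 1 = 737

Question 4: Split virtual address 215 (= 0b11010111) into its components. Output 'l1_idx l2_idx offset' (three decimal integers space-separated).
Answer: 3 2 7

Derivation:
vaddr = 215 = 0b11010111
  top 2 bits -> l1_idx = 3
  next 3 bits -> l2_idx = 2
  bottom 3 bits -> offset = 7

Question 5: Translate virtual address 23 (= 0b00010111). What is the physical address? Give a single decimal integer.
vaddr = 23 = 0b00010111
Split: l1_idx=0, l2_idx=2, offset=7
L1[0] = 0
L2[0][2] = 15
paddr = 15 * 8 + 7 = 127

Answer: 127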